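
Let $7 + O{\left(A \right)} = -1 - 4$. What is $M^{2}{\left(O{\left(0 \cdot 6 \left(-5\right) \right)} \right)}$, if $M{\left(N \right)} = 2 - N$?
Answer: $196$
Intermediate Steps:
$O{\left(A \right)} = -12$ ($O{\left(A \right)} = -7 - 5 = -12$)
$M^{2}{\left(O{\left(0 \cdot 6 \left(-5\right) \right)} \right)} = \left(2 - -12\right)^{2} = \left(2 + 12\right)^{2} = 14^{2} = 196$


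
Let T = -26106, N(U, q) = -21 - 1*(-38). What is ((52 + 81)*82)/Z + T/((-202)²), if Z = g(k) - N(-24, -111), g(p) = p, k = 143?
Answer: 15775681/183618 ≈ 85.916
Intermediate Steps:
N(U, q) = 17 (N(U, q) = -21 + 38 = 17)
Z = 126 (Z = 143 - 1*17 = 143 - 17 = 126)
((52 + 81)*82)/Z + T/((-202)²) = ((52 + 81)*82)/126 - 26106/((-202)²) = (133*82)*(1/126) - 26106/40804 = 10906*(1/126) - 26106*1/40804 = 779/9 - 13053/20402 = 15775681/183618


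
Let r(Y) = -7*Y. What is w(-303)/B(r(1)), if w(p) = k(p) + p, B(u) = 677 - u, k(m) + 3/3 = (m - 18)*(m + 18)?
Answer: 4799/36 ≈ 133.31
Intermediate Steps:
k(m) = -1 + (-18 + m)*(18 + m) (k(m) = -1 + (m - 18)*(m + 18) = -1 + (-18 + m)*(18 + m))
w(p) = -325 + p + p² (w(p) = (-325 + p²) + p = -325 + p + p²)
w(-303)/B(r(1)) = (-325 - 303 + (-303)²)/(677 - (-7)) = (-325 - 303 + 91809)/(677 - 1*(-7)) = 91181/(677 + 7) = 91181/684 = 91181*(1/684) = 4799/36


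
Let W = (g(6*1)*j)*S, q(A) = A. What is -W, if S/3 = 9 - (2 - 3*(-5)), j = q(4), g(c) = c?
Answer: 576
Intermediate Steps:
j = 4
S = -24 (S = 3*(9 - (2 - 3*(-5))) = 3*(9 - (2 + 15)) = 3*(9 - 1*17) = 3*(9 - 17) = 3*(-8) = -24)
W = -576 (W = ((6*1)*4)*(-24) = (6*4)*(-24) = 24*(-24) = -576)
-W = -1*(-576) = 576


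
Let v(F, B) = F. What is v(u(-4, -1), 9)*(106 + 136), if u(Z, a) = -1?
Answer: -242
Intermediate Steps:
v(u(-4, -1), 9)*(106 + 136) = -(106 + 136) = -1*242 = -242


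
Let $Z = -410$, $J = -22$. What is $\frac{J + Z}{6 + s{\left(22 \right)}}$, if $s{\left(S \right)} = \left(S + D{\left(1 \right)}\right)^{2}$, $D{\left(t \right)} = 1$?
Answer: $- \frac{432}{535} \approx -0.80748$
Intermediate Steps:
$s{\left(S \right)} = \left(1 + S\right)^{2}$ ($s{\left(S \right)} = \left(S + 1\right)^{2} = \left(1 + S\right)^{2}$)
$\frac{J + Z}{6 + s{\left(22 \right)}} = \frac{-22 - 410}{6 + \left(1 + 22\right)^{2}} = - \frac{432}{6 + 23^{2}} = - \frac{432}{6 + 529} = - \frac{432}{535}$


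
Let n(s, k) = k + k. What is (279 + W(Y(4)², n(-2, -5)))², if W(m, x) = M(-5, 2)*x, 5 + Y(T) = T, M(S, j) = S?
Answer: 108241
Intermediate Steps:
n(s, k) = 2*k
Y(T) = -5 + T
W(m, x) = -5*x
(279 + W(Y(4)², n(-2, -5)))² = (279 - 10*(-5))² = (279 - 5*(-10))² = (279 + 50)² = 329² = 108241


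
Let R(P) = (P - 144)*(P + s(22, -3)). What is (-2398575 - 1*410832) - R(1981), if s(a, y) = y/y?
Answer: -6450341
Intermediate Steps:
s(a, y) = 1
R(P) = (1 + P)*(-144 + P) (R(P) = (P - 144)*(P + 1) = (-144 + P)*(1 + P) = (1 + P)*(-144 + P))
(-2398575 - 1*410832) - R(1981) = (-2398575 - 1*410832) - (-144 + 1981² - 143*1981) = (-2398575 - 410832) - (-144 + 3924361 - 283283) = -2809407 - 1*3640934 = -2809407 - 3640934 = -6450341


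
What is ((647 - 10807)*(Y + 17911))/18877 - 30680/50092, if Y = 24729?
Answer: -5425388901790/236396671 ≈ -22950.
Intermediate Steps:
((647 - 10807)*(Y + 17911))/18877 - 30680/50092 = ((647 - 10807)*(24729 + 17911))/18877 - 30680/50092 = -10160*42640*(1/18877) - 30680*1/50092 = -433222400*1/18877 - 7670/12523 = -433222400/18877 - 7670/12523 = -5425388901790/236396671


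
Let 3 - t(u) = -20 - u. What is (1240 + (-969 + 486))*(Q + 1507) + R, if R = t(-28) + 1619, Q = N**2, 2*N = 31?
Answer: 5297129/4 ≈ 1.3243e+6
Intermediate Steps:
N = 31/2 (N = (1/2)*31 = 31/2 ≈ 15.500)
t(u) = 23 + u (t(u) = 3 - (-20 - u) = 3 + (20 + u) = 23 + u)
Q = 961/4 (Q = (31/2)**2 = 961/4 ≈ 240.25)
R = 1614 (R = (23 - 28) + 1619 = -5 + 1619 = 1614)
(1240 + (-969 + 486))*(Q + 1507) + R = (1240 + (-969 + 486))*(961/4 + 1507) + 1614 = (1240 - 483)*(6989/4) + 1614 = 757*(6989/4) + 1614 = 5290673/4 + 1614 = 5297129/4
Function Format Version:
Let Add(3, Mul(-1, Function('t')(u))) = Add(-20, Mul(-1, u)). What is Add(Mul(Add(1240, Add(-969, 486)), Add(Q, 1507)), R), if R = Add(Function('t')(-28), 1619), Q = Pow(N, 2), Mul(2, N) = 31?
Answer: Rational(5297129, 4) ≈ 1.3243e+6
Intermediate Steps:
N = Rational(31, 2) (N = Mul(Rational(1, 2), 31) = Rational(31, 2) ≈ 15.500)
Function('t')(u) = Add(23, u) (Function('t')(u) = Add(3, Mul(-1, Add(-20, Mul(-1, u)))) = Add(3, Add(20, u)) = Add(23, u))
Q = Rational(961, 4) (Q = Pow(Rational(31, 2), 2) = Rational(961, 4) ≈ 240.25)
R = 1614 (R = Add(Add(23, -28), 1619) = Add(-5, 1619) = 1614)
Add(Mul(Add(1240, Add(-969, 486)), Add(Q, 1507)), R) = Add(Mul(Add(1240, Add(-969, 486)), Add(Rational(961, 4), 1507)), 1614) = Add(Mul(Add(1240, -483), Rational(6989, 4)), 1614) = Add(Mul(757, Rational(6989, 4)), 1614) = Add(Rational(5290673, 4), 1614) = Rational(5297129, 4)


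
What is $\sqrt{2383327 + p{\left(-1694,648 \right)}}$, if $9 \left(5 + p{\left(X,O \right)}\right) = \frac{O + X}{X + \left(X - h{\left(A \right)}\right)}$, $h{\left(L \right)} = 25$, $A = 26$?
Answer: $\frac{14 \sqrt{1274799084010}}{10239} \approx 1543.8$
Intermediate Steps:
$p{\left(X,O \right)} = -5 + \frac{O + X}{9 \left(-25 + 2 X\right)}$ ($p{\left(X,O \right)} = -5 + \frac{\left(O + X\right) \frac{1}{X + \left(X - 25\right)}}{9} = -5 + \frac{\left(O + X\right) \frac{1}{X + \left(-25 + X\right)}}{9} = -5 + \frac{\left(O + X\right) \frac{1}{-25 + 2 X}}{9} = -5 + \frac{\frac{1}{-25 + 2 X} \left(O + X\right)}{9} = -5 + \frac{O + X}{9 \left(-25 + 2 X\right)}$)
$\sqrt{2383327 + p{\left(-1694,648 \right)}} = \sqrt{2383327 + \frac{1125 + 648 - -150766}{9 \left(-25 + 2 \left(-1694\right)\right)}} = \sqrt{2383327 + \frac{1125 + 648 + 150766}{9 \left(-25 - 3388\right)}} = \sqrt{2383327 + \frac{1}{9} \frac{1}{-3413} \cdot 152539} = \sqrt{2383327 + \frac{1}{9} \left(- \frac{1}{3413}\right) 152539} = \sqrt{2383327 - \frac{152539}{30717}} = \sqrt{\frac{73208502920}{30717}} = \frac{14 \sqrt{1274799084010}}{10239}$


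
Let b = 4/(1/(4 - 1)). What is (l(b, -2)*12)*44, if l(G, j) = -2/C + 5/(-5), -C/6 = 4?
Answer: -484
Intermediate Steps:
C = -24 (C = -6*4 = -24)
b = 12 (b = 4/(1/3) = 4/(⅓) = 4*3 = 12)
l(G, j) = -11/12 (l(G, j) = -2/(-24) + 5/(-5) = -2*(-1/24) + 5*(-⅕) = 1/12 - 1 = -11/12)
(l(b, -2)*12)*44 = -11/12*12*44 = -11*44 = -484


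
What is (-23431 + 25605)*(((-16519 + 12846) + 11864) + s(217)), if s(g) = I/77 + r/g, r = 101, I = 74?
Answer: 42513270028/2387 ≈ 1.7810e+7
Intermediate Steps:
s(g) = 74/77 + 101/g
(-23431 + 25605)*(((-16519 + 12846) + 11864) + s(217)) = (-23431 + 25605)*(((-16519 + 12846) + 11864) + (74/77 + 101/217)) = 2174*((-3673 + 11864) + (74/77 + 101*(1/217))) = 2174*(8191 + (74/77 + 101/217)) = 2174*(8191 + 3405/2387) = 2174*(19555322/2387) = 42513270028/2387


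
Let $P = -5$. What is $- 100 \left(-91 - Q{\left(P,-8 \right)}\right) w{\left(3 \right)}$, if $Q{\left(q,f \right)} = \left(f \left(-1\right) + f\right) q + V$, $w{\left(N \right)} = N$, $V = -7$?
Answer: $25200$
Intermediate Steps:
$Q{\left(q,f \right)} = -7$ ($Q{\left(q,f \right)} = \left(f \left(-1\right) + f\right) q - 7 = \left(- f + f\right) q - 7 = 0 q - 7 = 0 - 7 = -7$)
$- 100 \left(-91 - Q{\left(P,-8 \right)}\right) w{\left(3 \right)} = - 100 \left(-91 - -7\right) 3 = - 100 \left(-91 + 7\right) 3 = \left(-100\right) \left(-84\right) 3 = 8400 \cdot 3 = 25200$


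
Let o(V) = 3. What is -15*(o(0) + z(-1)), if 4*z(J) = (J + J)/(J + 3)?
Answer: -165/4 ≈ -41.250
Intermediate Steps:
z(J) = J/(2*(3 + J)) (z(J) = ((J + J)/(J + 3))/4 = ((2*J)/(3 + J))/4 = (2*J/(3 + J))/4 = J/(2*(3 + J)))
-15*(o(0) + z(-1)) = -15*(3 + (1/2)*(-1)/(3 - 1)) = -15*(3 + (1/2)*(-1)/2) = -15*(3 + (1/2)*(-1)*(1/2)) = -15*(3 - 1/4) = -15*11/4 = -165/4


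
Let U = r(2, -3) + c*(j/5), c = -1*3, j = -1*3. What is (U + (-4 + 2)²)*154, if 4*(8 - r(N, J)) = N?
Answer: 10241/5 ≈ 2048.2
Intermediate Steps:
r(N, J) = 8 - N/4
j = -3
c = -3
U = 93/10 (U = (8 - ¼*2) - (-9)/5 = (8 - ½) - (-9)/5 = 15/2 - 3*(-⅗) = 15/2 + 9/5 = 93/10 ≈ 9.3000)
(U + (-4 + 2)²)*154 = (93/10 + (-4 + 2)²)*154 = (93/10 + (-2)²)*154 = (93/10 + 4)*154 = (133/10)*154 = 10241/5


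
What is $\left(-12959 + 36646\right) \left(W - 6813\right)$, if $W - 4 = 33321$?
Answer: $627989744$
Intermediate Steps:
$W = 33325$ ($W = 4 + 33321 = 33325$)
$\left(-12959 + 36646\right) \left(W - 6813\right) = \left(-12959 + 36646\right) \left(33325 - 6813\right) = 23687 \cdot 26512 = 627989744$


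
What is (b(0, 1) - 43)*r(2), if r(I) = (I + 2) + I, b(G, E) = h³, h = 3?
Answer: -96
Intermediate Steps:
b(G, E) = 27 (b(G, E) = 3³ = 27)
r(I) = 2 + 2*I (r(I) = (2 + I) + I = 2 + 2*I)
(b(0, 1) - 43)*r(2) = (27 - 43)*(2 + 2*2) = -16*(2 + 4) = -16*6 = -96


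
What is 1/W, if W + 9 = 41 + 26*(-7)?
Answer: -1/150 ≈ -0.0066667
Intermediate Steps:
W = -150 (W = -9 + (41 + 26*(-7)) = -9 + (41 - 182) = -9 - 141 = -150)
1/W = 1/(-150) = -1/150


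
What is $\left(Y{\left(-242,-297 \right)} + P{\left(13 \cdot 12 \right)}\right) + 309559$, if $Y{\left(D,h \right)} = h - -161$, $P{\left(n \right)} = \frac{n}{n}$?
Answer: $309424$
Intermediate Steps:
$P{\left(n \right)} = 1$
$Y{\left(D,h \right)} = 161 + h$ ($Y{\left(D,h \right)} = h + 161 = 161 + h$)
$\left(Y{\left(-242,-297 \right)} + P{\left(13 \cdot 12 \right)}\right) + 309559 = \left(\left(161 - 297\right) + 1\right) + 309559 = \left(-136 + 1\right) + 309559 = -135 + 309559 = 309424$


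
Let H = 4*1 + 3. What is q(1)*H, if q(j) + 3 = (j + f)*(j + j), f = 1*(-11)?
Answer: -161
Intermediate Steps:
f = -11
q(j) = -3 + 2*j*(-11 + j) (q(j) = -3 + (j - 11)*(j + j) = -3 + (-11 + j)*(2*j) = -3 + 2*j*(-11 + j))
H = 7 (H = 4 + 3 = 7)
q(1)*H = (-3 - 22*1 + 2*1**2)*7 = (-3 - 22 + 2*1)*7 = (-3 - 22 + 2)*7 = -23*7 = -161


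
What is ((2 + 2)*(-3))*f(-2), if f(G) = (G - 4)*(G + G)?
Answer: -288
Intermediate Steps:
f(G) = 2*G*(-4 + G) (f(G) = (-4 + G)*(2*G) = 2*G*(-4 + G))
((2 + 2)*(-3))*f(-2) = ((2 + 2)*(-3))*(2*(-2)*(-4 - 2)) = (4*(-3))*(2*(-2)*(-6)) = -12*24 = -288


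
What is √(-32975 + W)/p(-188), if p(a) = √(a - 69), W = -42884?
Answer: √19495763/257 ≈ 17.181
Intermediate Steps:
p(a) = √(-69 + a)
√(-32975 + W)/p(-188) = √(-32975 - 42884)/(√(-69 - 188)) = √(-75859)/(√(-257)) = (I*√75859)/((I*√257)) = (I*√75859)*(-I*√257/257) = √19495763/257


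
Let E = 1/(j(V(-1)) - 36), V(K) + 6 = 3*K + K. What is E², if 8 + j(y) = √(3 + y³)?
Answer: (44 - I*√997)⁻² ≈ 0.00010915 + 0.000323*I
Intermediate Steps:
V(K) = -6 + 4*K (V(K) = -6 + (3*K + K) = -6 + 4*K)
j(y) = -8 + √(3 + y³)
E = 1/(-44 + I*√997) (E = 1/((-8 + √(3 + (-6 + 4*(-1))³)) - 36) = 1/((-8 + √(3 + (-6 - 4)³)) - 36) = 1/((-8 + √(3 + (-10)³)) - 36) = 1/((-8 + √(3 - 1000)) - 36) = 1/((-8 + √(-997)) - 36) = 1/((-8 + I*√997) - 36) = 1/(-44 + I*√997) ≈ -0.015002 - 0.010766*I)
E² = (-44/2933 - I*√997/2933)²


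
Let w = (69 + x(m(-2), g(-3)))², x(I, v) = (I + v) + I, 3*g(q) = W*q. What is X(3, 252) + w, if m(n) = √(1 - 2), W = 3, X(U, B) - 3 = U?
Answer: 4358 + 264*I ≈ 4358.0 + 264.0*I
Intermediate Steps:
X(U, B) = 3 + U
g(q) = q (g(q) = (3*q)/3 = q)
m(n) = I (m(n) = √(-1) = I)
x(I, v) = v + 2*I
w = (66 + 2*I)² (w = (69 + (-3 + 2*I))² = (66 + 2*I)² ≈ 4352.0 + 264.0*I)
X(3, 252) + w = (3 + 3) + (4352 + 264*I) = 6 + (4352 + 264*I) = 4358 + 264*I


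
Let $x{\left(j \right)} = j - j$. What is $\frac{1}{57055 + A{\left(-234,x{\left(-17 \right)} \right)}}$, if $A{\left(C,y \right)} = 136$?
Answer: $\frac{1}{57191} \approx 1.7485 \cdot 10^{-5}$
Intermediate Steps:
$x{\left(j \right)} = 0$
$\frac{1}{57055 + A{\left(-234,x{\left(-17 \right)} \right)}} = \frac{1}{57055 + 136} = \frac{1}{57191}$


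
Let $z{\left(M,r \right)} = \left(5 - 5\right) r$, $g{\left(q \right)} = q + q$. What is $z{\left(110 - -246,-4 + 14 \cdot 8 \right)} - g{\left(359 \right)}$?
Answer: $-718$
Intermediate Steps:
$g{\left(q \right)} = 2 q$
$z{\left(M,r \right)} = 0$ ($z{\left(M,r \right)} = 0 r = 0$)
$z{\left(110 - -246,-4 + 14 \cdot 8 \right)} - g{\left(359 \right)} = 0 - 2 \cdot 359 = 0 - 718 = -718$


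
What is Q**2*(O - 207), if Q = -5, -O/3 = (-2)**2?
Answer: -5475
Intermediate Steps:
O = -12 (O = -3*(-2)**2 = -3*4 = -12)
Q**2*(O - 207) = (-5)**2*(-12 - 207) = 25*(-219) = -5475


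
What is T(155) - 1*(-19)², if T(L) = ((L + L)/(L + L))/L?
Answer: -55954/155 ≈ -360.99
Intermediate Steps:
T(L) = 1/L (T(L) = ((2*L)/((2*L)))/L = ((2*L)*(1/(2*L)))/L = 1/L)
T(155) - 1*(-19)² = 1/155 - 1*(-19)² = 1/155 - 1*361 = 1/155 - 361 = -55954/155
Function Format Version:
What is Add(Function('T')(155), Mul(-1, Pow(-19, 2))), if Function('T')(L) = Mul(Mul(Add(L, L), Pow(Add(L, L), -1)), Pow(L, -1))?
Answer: Rational(-55954, 155) ≈ -360.99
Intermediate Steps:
Function('T')(L) = Pow(L, -1) (Function('T')(L) = Mul(Mul(Mul(2, L), Pow(Mul(2, L), -1)), Pow(L, -1)) = Mul(Mul(Mul(2, L), Mul(Rational(1, 2), Pow(L, -1))), Pow(L, -1)) = Mul(1, Pow(L, -1)) = Pow(L, -1))
Add(Function('T')(155), Mul(-1, Pow(-19, 2))) = Add(Pow(155, -1), Mul(-1, Pow(-19, 2))) = Add(Rational(1, 155), Mul(-1, 361)) = Add(Rational(1, 155), -361) = Rational(-55954, 155)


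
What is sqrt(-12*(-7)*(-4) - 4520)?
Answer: 2*I*sqrt(1214) ≈ 69.685*I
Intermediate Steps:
sqrt(-12*(-7)*(-4) - 4520) = sqrt(84*(-4) - 4520) = sqrt(-336 - 4520) = sqrt(-4856) = 2*I*sqrt(1214)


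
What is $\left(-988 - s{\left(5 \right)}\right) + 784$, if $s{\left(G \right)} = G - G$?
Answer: $-204$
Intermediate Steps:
$s{\left(G \right)} = 0$
$\left(-988 - s{\left(5 \right)}\right) + 784 = \left(-988 - 0\right) + 784 = \left(-988 + 0\right) + 784 = -988 + 784 = -204$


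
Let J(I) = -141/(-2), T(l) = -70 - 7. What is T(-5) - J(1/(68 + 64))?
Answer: -295/2 ≈ -147.50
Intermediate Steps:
T(l) = -77
J(I) = 141/2 (J(I) = -141*(-1/2) = 141/2)
T(-5) - J(1/(68 + 64)) = -77 - 1*141/2 = -77 - 141/2 = -295/2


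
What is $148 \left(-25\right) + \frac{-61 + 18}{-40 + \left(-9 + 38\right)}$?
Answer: $- \frac{40657}{11} \approx -3696.1$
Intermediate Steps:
$148 \left(-25\right) + \frac{-61 + 18}{-40 + \left(-9 + 38\right)} = -3700 - \frac{43}{-40 + 29} = -3700 - \frac{43}{-11} = -3700 - - \frac{43}{11} = -3700 + \frac{43}{11} = - \frac{40657}{11}$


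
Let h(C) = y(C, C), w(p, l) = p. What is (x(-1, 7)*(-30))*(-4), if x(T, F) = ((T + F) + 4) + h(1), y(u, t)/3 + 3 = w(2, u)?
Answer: 840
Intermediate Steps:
y(u, t) = -3 (y(u, t) = -9 + 3*2 = -9 + 6 = -3)
h(C) = -3
x(T, F) = 1 + F + T (x(T, F) = ((T + F) + 4) - 3 = ((F + T) + 4) - 3 = (4 + F + T) - 3 = 1 + F + T)
(x(-1, 7)*(-30))*(-4) = ((1 + 7 - 1)*(-30))*(-4) = (7*(-30))*(-4) = -210*(-4) = 840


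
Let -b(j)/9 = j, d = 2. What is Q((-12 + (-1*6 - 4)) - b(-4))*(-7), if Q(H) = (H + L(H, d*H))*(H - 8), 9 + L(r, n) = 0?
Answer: -30954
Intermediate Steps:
L(r, n) = -9 (L(r, n) = -9 + 0 = -9)
b(j) = -9*j
Q(H) = (-9 + H)*(-8 + H) (Q(H) = (H - 9)*(H - 8) = (-9 + H)*(-8 + H))
Q((-12 + (-1*6 - 4)) - b(-4))*(-7) = (72 + ((-12 + (-1*6 - 4)) - (-9)*(-4))² - 17*((-12 + (-1*6 - 4)) - (-9)*(-4)))*(-7) = (72 + ((-12 + (-6 - 4)) - 1*36)² - 17*((-12 + (-6 - 4)) - 1*36))*(-7) = (72 + ((-12 - 10) - 36)² - 17*((-12 - 10) - 36))*(-7) = (72 + (-22 - 36)² - 17*(-22 - 36))*(-7) = (72 + (-58)² - 17*(-58))*(-7) = (72 + 3364 + 986)*(-7) = 4422*(-7) = -30954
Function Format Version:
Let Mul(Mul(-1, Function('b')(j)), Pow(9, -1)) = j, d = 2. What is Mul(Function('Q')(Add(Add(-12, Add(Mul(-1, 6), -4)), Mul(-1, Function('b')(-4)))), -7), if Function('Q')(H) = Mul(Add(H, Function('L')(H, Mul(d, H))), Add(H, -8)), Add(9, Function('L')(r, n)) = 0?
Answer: -30954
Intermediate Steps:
Function('L')(r, n) = -9 (Function('L')(r, n) = Add(-9, 0) = -9)
Function('b')(j) = Mul(-9, j)
Function('Q')(H) = Mul(Add(-9, H), Add(-8, H)) (Function('Q')(H) = Mul(Add(H, -9), Add(H, -8)) = Mul(Add(-9, H), Add(-8, H)))
Mul(Function('Q')(Add(Add(-12, Add(Mul(-1, 6), -4)), Mul(-1, Function('b')(-4)))), -7) = Mul(Add(72, Pow(Add(Add(-12, Add(Mul(-1, 6), -4)), Mul(-1, Mul(-9, -4))), 2), Mul(-17, Add(Add(-12, Add(Mul(-1, 6), -4)), Mul(-1, Mul(-9, -4))))), -7) = Mul(Add(72, Pow(Add(Add(-12, Add(-6, -4)), Mul(-1, 36)), 2), Mul(-17, Add(Add(-12, Add(-6, -4)), Mul(-1, 36)))), -7) = Mul(Add(72, Pow(Add(Add(-12, -10), -36), 2), Mul(-17, Add(Add(-12, -10), -36))), -7) = Mul(Add(72, Pow(Add(-22, -36), 2), Mul(-17, Add(-22, -36))), -7) = Mul(Add(72, Pow(-58, 2), Mul(-17, -58)), -7) = Mul(Add(72, 3364, 986), -7) = Mul(4422, -7) = -30954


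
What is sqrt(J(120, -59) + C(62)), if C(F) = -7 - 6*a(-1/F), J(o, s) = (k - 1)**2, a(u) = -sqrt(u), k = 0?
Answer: sqrt(-5766 + 93*I*sqrt(62))/31 ≈ 0.15523 + 2.4544*I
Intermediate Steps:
J(o, s) = 1 (J(o, s) = (0 - 1)**2 = (-1)**2 = 1)
C(F) = -7 + 6*sqrt(-1/F) (C(F) = -7 - (-6)*sqrt(-1/F) = -7 + 6*sqrt(-1/F))
sqrt(J(120, -59) + C(62)) = sqrt(1 + (-7 + 6*sqrt(-1/62))) = sqrt(1 + (-7 + 6*(I*sqrt(62)/62))) = sqrt(1 + (-7 + 3*I*sqrt(62)/31)) = sqrt(-6 + 3*I*sqrt(62)/31)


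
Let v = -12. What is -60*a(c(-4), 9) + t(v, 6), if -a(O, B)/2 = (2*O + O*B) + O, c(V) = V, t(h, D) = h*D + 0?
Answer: -5832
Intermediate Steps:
t(h, D) = D*h (t(h, D) = D*h + 0 = D*h)
a(O, B) = -6*O - 2*B*O (a(O, B) = -2*((2*O + O*B) + O) = -2*((2*O + B*O) + O) = -2*(3*O + B*O) = -6*O - 2*B*O)
-60*a(c(-4), 9) + t(v, 6) = -(-120)*(-4)*(3 + 9) + 6*(-12) = -(-120)*(-4)*12 - 72 = -60*96 - 72 = -5760 - 72 = -5832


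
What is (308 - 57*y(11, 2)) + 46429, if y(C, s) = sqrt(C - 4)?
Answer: 46737 - 57*sqrt(7) ≈ 46586.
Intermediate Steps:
y(C, s) = sqrt(-4 + C)
(308 - 57*y(11, 2)) + 46429 = (308 - 57*sqrt(-4 + 11)) + 46429 = (308 - 57*sqrt(7)) + 46429 = 46737 - 57*sqrt(7)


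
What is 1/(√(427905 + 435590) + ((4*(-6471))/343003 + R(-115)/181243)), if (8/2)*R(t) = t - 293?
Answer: 293818149102911462022/3337168577337978864967872371 + 3864722551578993067441*√863495/3337168577337978864967872371 ≈ 0.0010762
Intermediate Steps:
R(t) = -293/4 + t/4 (R(t) = (t - 293)/4 = (-293 + t)/4 = -293/4 + t/4)
1/(√(427905 + 435590) + ((4*(-6471))/343003 + R(-115)/181243)) = 1/(√(427905 + 435590) + ((4*(-6471))/343003 + (-293/4 + (¼)*(-115))/181243)) = 1/(√863495 + (-25884*1/343003 + (-293/4 - 115/4)*(1/181243))) = 1/(√863495 + (-25884/343003 - 102*1/181243)) = 1/(√863495 + (-25884/343003 - 102/181243)) = 1/(√863495 - 4726280118/62166892729) = 1/(-4726280118/62166892729 + √863495)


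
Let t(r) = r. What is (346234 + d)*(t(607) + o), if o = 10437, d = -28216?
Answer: 3512190792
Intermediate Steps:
(346234 + d)*(t(607) + o) = (346234 - 28216)*(607 + 10437) = 318018*11044 = 3512190792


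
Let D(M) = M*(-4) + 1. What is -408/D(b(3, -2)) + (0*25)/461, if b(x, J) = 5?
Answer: 408/19 ≈ 21.474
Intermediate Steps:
D(M) = 1 - 4*M (D(M) = -4*M + 1 = 1 - 4*M)
-408/D(b(3, -2)) + (0*25)/461 = -408/(1 - 4*5) + (0*25)/461 = -408/(1 - 20) + 0*(1/461) = -408/(-19) + 0 = -408*(-1/19) + 0 = 408/19 + 0 = 408/19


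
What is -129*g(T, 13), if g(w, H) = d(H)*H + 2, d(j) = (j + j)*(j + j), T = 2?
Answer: -1133910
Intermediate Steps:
d(j) = 4*j² (d(j) = (2*j)*(2*j) = 4*j²)
g(w, H) = 2 + 4*H³ (g(w, H) = (4*H²)*H + 2 = 4*H³ + 2 = 2 + 4*H³)
-129*g(T, 13) = -129*(2 + 4*13³) = -129*(2 + 4*2197) = -129*(2 + 8788) = -129*8790 = -1133910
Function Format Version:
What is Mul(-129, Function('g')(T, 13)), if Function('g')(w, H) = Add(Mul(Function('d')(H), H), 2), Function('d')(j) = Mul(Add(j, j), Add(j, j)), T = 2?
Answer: -1133910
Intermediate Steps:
Function('d')(j) = Mul(4, Pow(j, 2)) (Function('d')(j) = Mul(Mul(2, j), Mul(2, j)) = Mul(4, Pow(j, 2)))
Function('g')(w, H) = Add(2, Mul(4, Pow(H, 3))) (Function('g')(w, H) = Add(Mul(Mul(4, Pow(H, 2)), H), 2) = Add(Mul(4, Pow(H, 3)), 2) = Add(2, Mul(4, Pow(H, 3))))
Mul(-129, Function('g')(T, 13)) = Mul(-129, Add(2, Mul(4, Pow(13, 3)))) = Mul(-129, Add(2, Mul(4, 2197))) = Mul(-129, Add(2, 8788)) = Mul(-129, 8790) = -1133910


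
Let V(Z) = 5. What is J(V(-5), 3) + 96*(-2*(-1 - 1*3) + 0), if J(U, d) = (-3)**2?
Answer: 777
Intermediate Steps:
J(U, d) = 9
J(V(-5), 3) + 96*(-2*(-1 - 1*3) + 0) = 9 + 96*(-2*(-1 - 1*3) + 0) = 9 + 96*(-2*(-1 - 3) + 0) = 9 + 96*(-2*(-4) + 0) = 9 + 96*(8 + 0) = 9 + 96*8 = 9 + 768 = 777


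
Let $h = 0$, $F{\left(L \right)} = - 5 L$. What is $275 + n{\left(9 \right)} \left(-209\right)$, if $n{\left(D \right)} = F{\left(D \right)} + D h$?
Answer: $9680$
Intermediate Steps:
$n{\left(D \right)} = - 5 D$ ($n{\left(D \right)} = - 5 D + D 0 = - 5 D + 0 = - 5 D$)
$275 + n{\left(9 \right)} \left(-209\right) = 275 + \left(-5\right) 9 \left(-209\right) = 275 - -9405 = 275 + 9405 = 9680$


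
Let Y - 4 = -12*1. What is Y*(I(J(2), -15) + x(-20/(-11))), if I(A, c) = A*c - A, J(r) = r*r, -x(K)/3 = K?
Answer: 6112/11 ≈ 555.64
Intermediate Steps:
x(K) = -3*K
J(r) = r**2
Y = -8 (Y = 4 - 12*1 = 4 - 12 = -8)
I(A, c) = -A + A*c
Y*(I(J(2), -15) + x(-20/(-11))) = -8*(2**2*(-1 - 15) - (-60)/(-11)) = -8*(4*(-16) - (-60)*(-1)/11) = -8*(-64 - 3*20/11) = -8*(-64 - 60/11) = -8*(-764/11) = 6112/11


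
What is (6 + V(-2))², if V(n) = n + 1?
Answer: 25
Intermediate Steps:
V(n) = 1 + n
(6 + V(-2))² = (6 + (1 - 2))² = (6 - 1)² = 5² = 25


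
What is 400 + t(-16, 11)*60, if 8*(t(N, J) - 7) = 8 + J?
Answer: 1925/2 ≈ 962.50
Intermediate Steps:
t(N, J) = 8 + J/8 (t(N, J) = 7 + (8 + J)/8 = 7 + (1 + J/8) = 8 + J/8)
400 + t(-16, 11)*60 = 400 + (8 + (⅛)*11)*60 = 400 + (8 + 11/8)*60 = 400 + (75/8)*60 = 400 + 1125/2 = 1925/2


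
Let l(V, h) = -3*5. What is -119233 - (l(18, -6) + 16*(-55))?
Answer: -118338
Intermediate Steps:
l(V, h) = -15
-119233 - (l(18, -6) + 16*(-55)) = -119233 - (-15 + 16*(-55)) = -119233 - (-15 - 880) = -119233 - 1*(-895) = -119233 + 895 = -118338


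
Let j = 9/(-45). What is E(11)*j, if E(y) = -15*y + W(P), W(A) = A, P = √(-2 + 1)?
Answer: 33 - I/5 ≈ 33.0 - 0.2*I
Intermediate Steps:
P = I (P = √(-1) = I ≈ 1.0*I)
E(y) = I - 15*y (E(y) = -15*y + I = I - 15*y)
j = -⅕ (j = 9*(-1/45) = -⅕ ≈ -0.20000)
E(11)*j = (I - 15*11)*(-⅕) = (I - 165)*(-⅕) = (-165 + I)*(-⅕) = 33 - I/5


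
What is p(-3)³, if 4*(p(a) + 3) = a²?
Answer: -27/64 ≈ -0.42188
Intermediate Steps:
p(a) = -3 + a²/4
p(-3)³ = (-3 + (¼)*(-3)²)³ = (-3 + (¼)*9)³ = (-3 + 9/4)³ = (-¾)³ = -27/64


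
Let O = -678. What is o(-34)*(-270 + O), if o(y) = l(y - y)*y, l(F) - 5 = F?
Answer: 161160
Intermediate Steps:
l(F) = 5 + F
o(y) = 5*y (o(y) = (5 + (y - y))*y = (5 + 0)*y = 5*y)
o(-34)*(-270 + O) = (5*(-34))*(-270 - 678) = -170*(-948) = 161160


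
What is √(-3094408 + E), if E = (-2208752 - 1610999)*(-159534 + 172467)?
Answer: I*√49403934091 ≈ 2.2227e+5*I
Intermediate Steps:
E = -49400839683 (E = -3819751*12933 = -49400839683)
√(-3094408 + E) = √(-3094408 - 49400839683) = √(-49403934091) = I*√49403934091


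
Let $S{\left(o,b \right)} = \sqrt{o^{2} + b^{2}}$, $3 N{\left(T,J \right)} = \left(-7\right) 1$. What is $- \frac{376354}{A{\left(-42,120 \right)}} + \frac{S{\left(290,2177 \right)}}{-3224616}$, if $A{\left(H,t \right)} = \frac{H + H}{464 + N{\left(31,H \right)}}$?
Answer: $\frac{260625145}{126} - \frac{13 \sqrt{28541}}{3224616} \approx 2.0685 \cdot 10^{6}$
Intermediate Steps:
$N{\left(T,J \right)} = - \frac{7}{3}$ ($N{\left(T,J \right)} = \frac{\left(-7\right) 1}{3} = \frac{1}{3} \left(-7\right) = - \frac{7}{3}$)
$A{\left(H,t \right)} = \frac{6 H}{1385}$ ($A{\left(H,t \right)} = \frac{H + H}{464 - \frac{7}{3}} = \frac{2 H}{\frac{1385}{3}} = 2 H \frac{3}{1385} = \frac{6 H}{1385}$)
$S{\left(o,b \right)} = \sqrt{b^{2} + o^{2}}$
$- \frac{376354}{A{\left(-42,120 \right)}} + \frac{S{\left(290,2177 \right)}}{-3224616} = - \frac{376354}{\frac{6}{1385} \left(-42\right)} + \frac{\sqrt{2177^{2} + 290^{2}}}{-3224616} = - \frac{376354}{- \frac{252}{1385}} + \sqrt{4739329 + 84100} \left(- \frac{1}{3224616}\right) = \left(-376354\right) \left(- \frac{1385}{252}\right) + \sqrt{4823429} \left(- \frac{1}{3224616}\right) = \frac{260625145}{126} + 13 \sqrt{28541} \left(- \frac{1}{3224616}\right) = \frac{260625145}{126} - \frac{13 \sqrt{28541}}{3224616}$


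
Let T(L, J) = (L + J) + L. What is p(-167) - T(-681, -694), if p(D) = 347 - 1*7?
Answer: 2396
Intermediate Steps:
p(D) = 340 (p(D) = 347 - 7 = 340)
T(L, J) = J + 2*L (T(L, J) = (J + L) + L = J + 2*L)
p(-167) - T(-681, -694) = 340 - (-694 + 2*(-681)) = 340 - (-694 - 1362) = 340 - 1*(-2056) = 340 + 2056 = 2396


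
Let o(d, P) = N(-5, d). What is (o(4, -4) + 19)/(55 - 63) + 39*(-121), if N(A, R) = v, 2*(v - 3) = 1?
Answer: -75549/16 ≈ -4721.8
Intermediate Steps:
v = 7/2 (v = 3 + (½)*1 = 3 + ½ = 7/2 ≈ 3.5000)
N(A, R) = 7/2
o(d, P) = 7/2
(o(4, -4) + 19)/(55 - 63) + 39*(-121) = (7/2 + 19)/(55 - 63) + 39*(-121) = (45/2)/(-8) - 4719 = (45/2)*(-⅛) - 4719 = -45/16 - 4719 = -75549/16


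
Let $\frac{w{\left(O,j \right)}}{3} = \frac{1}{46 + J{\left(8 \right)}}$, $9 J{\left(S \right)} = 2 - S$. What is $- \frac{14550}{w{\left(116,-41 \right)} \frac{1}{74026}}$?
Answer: $- \frac{48827549600}{3} \approx -1.6276 \cdot 10^{10}$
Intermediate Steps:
$J{\left(S \right)} = \frac{2}{9} - \frac{S}{9}$ ($J{\left(S \right)} = \frac{2 - S}{9} = \frac{2}{9} - \frac{S}{9}$)
$w{\left(O,j \right)} = \frac{9}{136}$ ($w{\left(O,j \right)} = \frac{3}{46 + \left(\frac{2}{9} - \frac{8}{9}\right)} = \frac{3}{46 - \frac{2}{3}} = \frac{3}{\frac{136}{3}} = 3 \cdot \frac{3}{136} = \frac{9}{136}$)
$- \frac{14550}{w{\left(116,-41 \right)} \frac{1}{74026}} = - \frac{14550}{\frac{9}{136} \cdot \frac{1}{74026}} = - \frac{14550}{\frac{9}{10067536}} = \left(-14550\right) \frac{10067536}{9} = - \frac{48827549600}{3}$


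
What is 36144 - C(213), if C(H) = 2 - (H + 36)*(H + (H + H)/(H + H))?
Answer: 89428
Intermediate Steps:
C(H) = 2 - (1 + H)*(36 + H) (C(H) = 2 - (36 + H)*(H + (2*H)/((2*H))) = 2 - (36 + H)*(H + (2*H)*(1/(2*H))) = 2 - (36 + H)*(H + 1) = 2 - (36 + H)*(1 + H) = 2 - (1 + H)*(36 + H))
36144 - C(213) = 36144 - (-34 - 1*213² - 37*213) = 36144 - (-34 - 1*45369 - 7881) = 36144 - (-34 - 45369 - 7881) = 36144 - 1*(-53284) = 36144 + 53284 = 89428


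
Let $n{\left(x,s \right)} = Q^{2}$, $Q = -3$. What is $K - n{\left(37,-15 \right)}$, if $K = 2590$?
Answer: $2581$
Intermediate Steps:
$n{\left(x,s \right)} = 9$ ($n{\left(x,s \right)} = \left(-3\right)^{2} = 9$)
$K - n{\left(37,-15 \right)} = 2590 - 9 = 2581$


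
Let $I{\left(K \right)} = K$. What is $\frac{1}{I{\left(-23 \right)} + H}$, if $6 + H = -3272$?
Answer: $- \frac{1}{3301} \approx -0.00030294$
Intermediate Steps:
$H = -3278$ ($H = -6 - 3272 = -3278$)
$\frac{1}{I{\left(-23 \right)} + H} = \frac{1}{-23 - 3278} = \frac{1}{-3301} = - \frac{1}{3301}$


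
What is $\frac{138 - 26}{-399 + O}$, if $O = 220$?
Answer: $- \frac{112}{179} \approx -0.6257$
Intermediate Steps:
$\frac{138 - 26}{-399 + O} = \frac{138 - 26}{-399 + 220} = \frac{112}{-179} = 112 \left(- \frac{1}{179}\right) = - \frac{112}{179}$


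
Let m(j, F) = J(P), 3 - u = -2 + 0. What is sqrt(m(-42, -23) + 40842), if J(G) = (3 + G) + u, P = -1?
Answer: sqrt(40849) ≈ 202.11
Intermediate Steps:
u = 5 (u = 3 - (-2 + 0) = 3 - 1*(-2) = 3 + 2 = 5)
J(G) = 8 + G (J(G) = (3 + G) + 5 = 8 + G)
m(j, F) = 7 (m(j, F) = 8 - 1 = 7)
sqrt(m(-42, -23) + 40842) = sqrt(7 + 40842) = sqrt(40849)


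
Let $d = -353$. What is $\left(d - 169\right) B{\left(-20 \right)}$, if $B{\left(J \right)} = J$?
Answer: $10440$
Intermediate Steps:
$\left(d - 169\right) B{\left(-20 \right)} = \left(-353 - 169\right) \left(-20\right) = \left(-522\right) \left(-20\right) = 10440$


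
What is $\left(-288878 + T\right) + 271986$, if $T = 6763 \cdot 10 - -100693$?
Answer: $151431$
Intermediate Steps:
$T = 168323$ ($T = 67630 + 100693 = 168323$)
$\left(-288878 + T\right) + 271986 = \left(-288878 + 168323\right) + 271986 = -120555 + 271986 = 151431$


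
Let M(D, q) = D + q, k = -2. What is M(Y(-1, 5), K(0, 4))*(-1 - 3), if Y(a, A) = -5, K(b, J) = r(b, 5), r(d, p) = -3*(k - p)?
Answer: -64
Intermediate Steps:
r(d, p) = 6 + 3*p (r(d, p) = -3*(-2 - p) = 6 + 3*p)
K(b, J) = 21 (K(b, J) = 6 + 3*5 = 6 + 15 = 21)
M(Y(-1, 5), K(0, 4))*(-1 - 3) = (-5 + 21)*(-1 - 3) = 16*(-4) = -64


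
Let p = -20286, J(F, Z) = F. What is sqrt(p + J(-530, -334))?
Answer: 4*I*sqrt(1301) ≈ 144.28*I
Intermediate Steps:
sqrt(p + J(-530, -334)) = sqrt(-20286 - 530) = sqrt(-20816) = 4*I*sqrt(1301)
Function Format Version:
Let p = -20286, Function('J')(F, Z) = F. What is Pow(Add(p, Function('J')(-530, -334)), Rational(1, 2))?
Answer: Mul(4, I, Pow(1301, Rational(1, 2))) ≈ Mul(144.28, I)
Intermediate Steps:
Pow(Add(p, Function('J')(-530, -334)), Rational(1, 2)) = Pow(Add(-20286, -530), Rational(1, 2)) = Pow(-20816, Rational(1, 2)) = Mul(4, I, Pow(1301, Rational(1, 2)))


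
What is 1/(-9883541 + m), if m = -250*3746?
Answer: -1/10820041 ≈ -9.2421e-8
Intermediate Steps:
m = -936500
1/(-9883541 + m) = 1/(-9883541 - 936500) = 1/(-10820041) = -1/10820041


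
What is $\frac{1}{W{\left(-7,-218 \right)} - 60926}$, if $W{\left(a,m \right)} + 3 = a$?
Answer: $- \frac{1}{60936} \approx -1.6411 \cdot 10^{-5}$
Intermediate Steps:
$W{\left(a,m \right)} = -3 + a$
$\frac{1}{W{\left(-7,-218 \right)} - 60926} = \frac{1}{\left(-3 - 7\right) - 60926} = \frac{1}{-10 - 60926} = \frac{1}{-60936} = - \frac{1}{60936}$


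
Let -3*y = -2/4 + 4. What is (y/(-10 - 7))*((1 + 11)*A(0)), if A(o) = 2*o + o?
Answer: 0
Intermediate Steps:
A(o) = 3*o
y = -7/6 (y = -(-2/4 + 4)/3 = -(-2*¼ + 4)/3 = -(-½ + 4)/3 = -⅓*7/2 = -7/6 ≈ -1.1667)
(y/(-10 - 7))*((1 + 11)*A(0)) = (-7/6/(-10 - 7))*((1 + 11)*(3*0)) = (-7/6/(-17))*(12*0) = -1/17*(-7/6)*0 = (7/102)*0 = 0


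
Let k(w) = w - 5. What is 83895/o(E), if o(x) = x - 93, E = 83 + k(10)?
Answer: -16779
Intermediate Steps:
k(w) = -5 + w
E = 88 (E = 83 + (-5 + 10) = 83 + 5 = 88)
o(x) = -93 + x
83895/o(E) = 83895/(-93 + 88) = 83895/(-5) = 83895*(-⅕) = -16779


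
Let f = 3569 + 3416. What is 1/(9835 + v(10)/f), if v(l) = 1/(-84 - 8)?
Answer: 642620/6320167699 ≈ 0.00010168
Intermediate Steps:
v(l) = -1/92 (v(l) = 1/(-92) = -1/92)
f = 6985
1/(9835 + v(10)/f) = 1/(9835 - 1/92/6985) = 1/(9835 - 1/92*1/6985) = 1/(9835 - 1/642620) = 1/(6320167699/642620) = 642620/6320167699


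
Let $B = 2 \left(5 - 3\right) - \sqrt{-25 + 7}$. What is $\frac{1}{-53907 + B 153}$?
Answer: $\frac{i}{51 \left(- 1045 i + 9 \sqrt{2}\right)} \approx -1.8761 \cdot 10^{-5} + 2.285 \cdot 10^{-7} i$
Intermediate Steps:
$B = 4 - 3 i \sqrt{2}$ ($B = 2 \cdot 2 - \sqrt{-18} = 4 - 3 i \sqrt{2} \approx 4.0 - 4.2426 i$)
$\frac{1}{-53907 + B 153} = \frac{1}{-53907 + \left(4 - 3 i \sqrt{2}\right) 153} = \frac{1}{-53907 + \left(612 - 459 i \sqrt{2}\right)} = \frac{1}{-53295 - 459 i \sqrt{2}}$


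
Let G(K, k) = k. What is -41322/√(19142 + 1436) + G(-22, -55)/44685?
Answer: -11/8937 - 20661*√20578/10289 ≈ -288.06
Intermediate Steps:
-41322/√(19142 + 1436) + G(-22, -55)/44685 = -41322/√(19142 + 1436) - 55/44685 = -41322*√20578/20578 - 55*1/44685 = -20661*√20578/10289 - 11/8937 = -11/8937 - 20661*√20578/10289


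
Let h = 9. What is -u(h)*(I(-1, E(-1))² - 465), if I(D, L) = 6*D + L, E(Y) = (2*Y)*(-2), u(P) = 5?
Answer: 2305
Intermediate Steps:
E(Y) = -4*Y
I(D, L) = L + 6*D
-u(h)*(I(-1, E(-1))² - 465) = -5*((-4*(-1) + 6*(-1))² - 465) = -5*((4 - 6)² - 465) = -5*((-2)² - 465) = -5*(4 - 465) = -5*(-461) = -1*(-2305) = 2305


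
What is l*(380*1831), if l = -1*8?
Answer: -5566240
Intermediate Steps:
l = -8
l*(380*1831) = -3040*1831 = -8*695780 = -5566240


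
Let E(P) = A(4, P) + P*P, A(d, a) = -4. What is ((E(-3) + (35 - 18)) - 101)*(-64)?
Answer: 5056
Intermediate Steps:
E(P) = -4 + P² (E(P) = -4 + P*P = -4 + P²)
((E(-3) + (35 - 18)) - 101)*(-64) = (((-4 + (-3)²) + (35 - 18)) - 101)*(-64) = (((-4 + 9) + 17) - 101)*(-64) = ((5 + 17) - 101)*(-64) = (22 - 101)*(-64) = -79*(-64) = 5056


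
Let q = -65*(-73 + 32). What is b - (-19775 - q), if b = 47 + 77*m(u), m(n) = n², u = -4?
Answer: 23719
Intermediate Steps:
q = 2665 (q = -65*(-41) = 2665)
b = 1279 (b = 47 + 77*(-4)² = 47 + 77*16 = 47 + 1232 = 1279)
b - (-19775 - q) = 1279 - (-19775 - 1*2665) = 1279 - (-19775 - 2665) = 1279 - 1*(-22440) = 1279 + 22440 = 23719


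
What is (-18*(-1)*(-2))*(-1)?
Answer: 36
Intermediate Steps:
(-18*(-1)*(-2))*(-1) = (18*(-2))*(-1) = -36*(-1) = 36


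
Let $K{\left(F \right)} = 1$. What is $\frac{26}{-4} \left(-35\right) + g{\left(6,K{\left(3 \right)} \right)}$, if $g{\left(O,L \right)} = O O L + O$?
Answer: $\frac{539}{2} \approx 269.5$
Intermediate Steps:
$g{\left(O,L \right)} = O + L O^{2}$ ($g{\left(O,L \right)} = O^{2} L + O = L O^{2} + O = O + L O^{2}$)
$\frac{26}{-4} \left(-35\right) + g{\left(6,K{\left(3 \right)} \right)} = \frac{26}{-4} \left(-35\right) + 6 \left(1 + 1 \cdot 6\right) = 26 \left(- \frac{1}{4}\right) \left(-35\right) + 6 \left(1 + 6\right) = \left(- \frac{13}{2}\right) \left(-35\right) + 6 \cdot 7 = \frac{455}{2} + 42 = \frac{539}{2}$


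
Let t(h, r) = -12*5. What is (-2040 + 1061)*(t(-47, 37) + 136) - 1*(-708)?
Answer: -73696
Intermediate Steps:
t(h, r) = -60
(-2040 + 1061)*(t(-47, 37) + 136) - 1*(-708) = (-2040 + 1061)*(-60 + 136) - 1*(-708) = -979*76 + 708 = -74404 + 708 = -73696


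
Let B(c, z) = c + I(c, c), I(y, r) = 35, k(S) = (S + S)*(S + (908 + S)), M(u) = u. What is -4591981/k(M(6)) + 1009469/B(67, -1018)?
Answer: 593119761/62560 ≈ 9480.8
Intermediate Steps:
k(S) = 2*S*(908 + 2*S) (k(S) = (2*S)*(908 + 2*S) = 2*S*(908 + 2*S))
B(c, z) = 35 + c (B(c, z) = c + 35 = 35 + c)
-4591981/k(M(6)) + 1009469/B(67, -1018) = -4591981*1/(24*(454 + 6)) + 1009469/(35 + 67) = -4591981/(4*6*460) + 1009469/102 = -4591981/11040 + 1009469*(1/102) = -4591981*1/11040 + 1009469/102 = -4591981/11040 + 1009469/102 = 593119761/62560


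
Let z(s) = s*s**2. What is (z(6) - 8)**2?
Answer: 43264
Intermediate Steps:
z(s) = s**3
(z(6) - 8)**2 = (6**3 - 8)**2 = (216 - 8)**2 = 208**2 = 43264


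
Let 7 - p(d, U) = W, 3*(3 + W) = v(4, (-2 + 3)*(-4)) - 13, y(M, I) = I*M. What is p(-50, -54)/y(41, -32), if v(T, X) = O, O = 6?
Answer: -37/3936 ≈ -0.0094004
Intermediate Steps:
v(T, X) = 6
W = -16/3 (W = -3 + (6 - 13)/3 = -3 + (1/3)*(-7) = -3 - 7/3 = -16/3 ≈ -5.3333)
p(d, U) = 37/3 (p(d, U) = 7 - 1*(-16/3) = 7 + 16/3 = 37/3)
p(-50, -54)/y(41, -32) = 37/(3*((-32*41))) = (37/3)/(-1312) = (37/3)*(-1/1312) = -37/3936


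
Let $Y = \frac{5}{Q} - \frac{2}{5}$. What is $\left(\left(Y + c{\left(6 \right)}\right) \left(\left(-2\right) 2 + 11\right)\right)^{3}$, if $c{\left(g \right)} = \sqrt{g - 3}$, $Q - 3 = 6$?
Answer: $\frac{43875874}{91125} + \frac{711382 \sqrt{3}}{675} \approx 2306.9$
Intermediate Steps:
$Q = 9$ ($Q = 3 + 6 = 9$)
$c{\left(g \right)} = \sqrt{-3 + g}$
$Y = \frac{7}{45}$ ($Y = \frac{5}{9} - \frac{2}{5} = \frac{7}{45} \approx 0.15556$)
$\left(\left(Y + c{\left(6 \right)}\right) \left(\left(-2\right) 2 + 11\right)\right)^{3} = \left(\left(\frac{7}{45} + \sqrt{-3 + 6}\right) \left(\left(-2\right) 2 + 11\right)\right)^{3} = \left(\left(\frac{7}{45} + \sqrt{3}\right) \left(-4 + 11\right)\right)^{3} = \left(\left(\frac{7}{45} + \sqrt{3}\right) 7\right)^{3} = \left(\frac{49}{45} + 7 \sqrt{3}\right)^{3}$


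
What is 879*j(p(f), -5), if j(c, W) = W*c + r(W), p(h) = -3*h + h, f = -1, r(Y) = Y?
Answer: -13185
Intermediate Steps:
p(h) = -2*h
j(c, W) = W + W*c (j(c, W) = W*c + W = W + W*c)
879*j(p(f), -5) = 879*(-5*(1 - 2*(-1))) = 879*(-5*(1 + 2)) = 879*(-5*3) = 879*(-15) = -13185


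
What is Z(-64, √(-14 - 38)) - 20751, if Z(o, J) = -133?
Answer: -20884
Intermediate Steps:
Z(-64, √(-14 - 38)) - 20751 = -133 - 20751 = -20884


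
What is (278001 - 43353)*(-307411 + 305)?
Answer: -72061808688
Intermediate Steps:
(278001 - 43353)*(-307411 + 305) = 234648*(-307106) = -72061808688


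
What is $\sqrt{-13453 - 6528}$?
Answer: $i \sqrt{19981} \approx 141.35 i$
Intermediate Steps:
$\sqrt{-13453 - 6528} = \sqrt{-19981} = i \sqrt{19981}$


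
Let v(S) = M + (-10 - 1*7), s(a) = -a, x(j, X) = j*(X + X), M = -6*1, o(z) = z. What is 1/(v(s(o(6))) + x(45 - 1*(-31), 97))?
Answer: 1/14721 ≈ 6.7930e-5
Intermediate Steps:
M = -6
x(j, X) = 2*X*j (x(j, X) = j*(2*X) = 2*X*j)
v(S) = -23 (v(S) = -6 + (-10 - 1*7) = -6 + (-10 - 7) = -6 - 17 = -23)
1/(v(s(o(6))) + x(45 - 1*(-31), 97)) = 1/(-23 + 2*97*(45 - 1*(-31))) = 1/(-23 + 2*97*(45 + 31)) = 1/(-23 + 2*97*76) = 1/(-23 + 14744) = 1/14721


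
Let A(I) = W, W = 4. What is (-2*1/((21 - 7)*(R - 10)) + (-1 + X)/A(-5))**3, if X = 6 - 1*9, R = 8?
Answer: -2197/2744 ≈ -0.80066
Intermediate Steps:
A(I) = 4
X = -3 (X = 6 - 9 = -3)
(-2*1/((21 - 7)*(R - 10)) + (-1 + X)/A(-5))**3 = (-2*1/((8 - 10)*(21 - 7)) + (-1 - 3)/4)**3 = (-2/((-2*14)) - 4*1/4)**3 = (-2/(-28) - 1)**3 = (-2*(-1/28) - 1)**3 = (1/14 - 1)**3 = (-13/14)**3 = -2197/2744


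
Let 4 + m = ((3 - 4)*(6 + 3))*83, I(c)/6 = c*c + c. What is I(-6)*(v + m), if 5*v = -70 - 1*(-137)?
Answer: -132768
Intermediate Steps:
I(c) = 6*c + 6*c² (I(c) = 6*(c*c + c) = 6*(c² + c) = 6*(c + c²) = 6*c + 6*c²)
v = 67/5 (v = (-70 - 1*(-137))/5 = (-70 + 137)/5 = (⅕)*67 = 67/5 ≈ 13.400)
m = -751 (m = -4 + ((3 - 4)*(6 + 3))*83 = -4 - 1*9*83 = -4 - 9*83 = -4 - 747 = -751)
I(-6)*(v + m) = (6*(-6)*(1 - 6))*(67/5 - 751) = (6*(-6)*(-5))*(-3688/5) = 180*(-3688/5) = -132768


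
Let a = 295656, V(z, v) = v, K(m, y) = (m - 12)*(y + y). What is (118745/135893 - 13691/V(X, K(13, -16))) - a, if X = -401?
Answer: -1283818274953/4348576 ≈ -2.9523e+5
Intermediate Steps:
K(m, y) = 2*y*(-12 + m) (K(m, y) = (-12 + m)*(2*y) = 2*y*(-12 + m))
(118745/135893 - 13691/V(X, K(13, -16))) - a = (118745/135893 - 13691*(-1/(32*(-12 + 13)))) - 1*295656 = (118745*(1/135893) - 13691/(2*(-16)*1)) - 295656 = (118745/135893 - 13691/(-32)) - 295656 = (118745/135893 - 13691*(-1/32)) - 295656 = (118745/135893 + 13691/32) - 295656 = 1864310903/4348576 - 295656 = -1283818274953/4348576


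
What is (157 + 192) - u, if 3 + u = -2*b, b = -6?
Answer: 340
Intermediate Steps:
u = 9 (u = -3 - 2*(-6) = -3 + 12 = 9)
(157 + 192) - u = (157 + 192) - 1*9 = 349 - 9 = 340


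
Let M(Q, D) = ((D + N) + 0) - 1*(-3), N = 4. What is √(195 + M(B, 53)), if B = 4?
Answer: √255 ≈ 15.969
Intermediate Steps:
M(Q, D) = 7 + D (M(Q, D) = ((D + 4) + 0) - 1*(-3) = ((4 + D) + 0) + 3 = (4 + D) + 3 = 7 + D)
√(195 + M(B, 53)) = √(195 + (7 + 53)) = √(195 + 60) = √255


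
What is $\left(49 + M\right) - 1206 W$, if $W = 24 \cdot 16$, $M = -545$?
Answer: $-463600$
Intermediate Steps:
$W = 384$
$\left(49 + M\right) - 1206 W = \left(49 - 545\right) - 463104 = -496 - 463104 = -463600$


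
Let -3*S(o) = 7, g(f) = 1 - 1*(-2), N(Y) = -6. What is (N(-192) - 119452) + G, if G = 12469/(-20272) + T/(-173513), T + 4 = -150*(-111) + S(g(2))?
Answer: -1260572113060487/10552366608 ≈ -1.1946e+5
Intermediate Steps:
g(f) = 3 (g(f) = 1 + 2 = 3)
S(o) = -7/3 (S(o) = -⅓*7 = -7/3)
T = 49931/3 (T = -4 + (-150*(-111) - 7/3) = -4 + (16650 - 7/3) = -4 + 49943/3 = 49931/3 ≈ 16644.)
G = -7502802023/10552366608 (G = 12469/(-20272) + (49931/3)/(-173513) = 12469*(-1/20272) + (49931/3)*(-1/173513) = -12469/20272 - 49931/520539 = -7502802023/10552366608 ≈ -0.71101)
(N(-192) - 119452) + G = (-6 - 119452) - 7502802023/10552366608 = -119458 - 7502802023/10552366608 = -1260572113060487/10552366608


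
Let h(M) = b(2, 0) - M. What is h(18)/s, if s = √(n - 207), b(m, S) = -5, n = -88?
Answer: 23*I*√295/295 ≈ 1.3391*I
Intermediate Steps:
h(M) = -5 - M
s = I*√295 (s = √(-88 - 207) = √(-295) = I*√295 ≈ 17.176*I)
h(18)/s = (-5 - 1*18)/((I*√295)) = (-5 - 18)*(-I*√295/295) = -(-23)*I*√295/295 = 23*I*√295/295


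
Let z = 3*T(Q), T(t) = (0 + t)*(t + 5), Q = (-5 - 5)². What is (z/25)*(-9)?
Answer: -11340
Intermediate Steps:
Q = 100 (Q = (-10)² = 100)
T(t) = t*(5 + t)
z = 31500 (z = 3*(100*(5 + 100)) = 3*(100*105) = 3*10500 = 31500)
(z/25)*(-9) = (31500/25)*(-9) = ((1/25)*31500)*(-9) = 1260*(-9) = -11340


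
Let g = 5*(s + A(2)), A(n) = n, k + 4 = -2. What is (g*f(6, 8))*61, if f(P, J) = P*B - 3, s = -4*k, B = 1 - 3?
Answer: -118950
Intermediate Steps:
k = -6 (k = -4 - 2 = -6)
B = -2
s = 24 (s = -4*(-6) = 24)
f(P, J) = -3 - 2*P (f(P, J) = P*(-2) - 3 = -2*P - 3 = -3 - 2*P)
g = 130 (g = 5*(24 + 2) = 5*26 = 130)
(g*f(6, 8))*61 = (130*(-3 - 2*6))*61 = (130*(-3 - 12))*61 = (130*(-15))*61 = -1950*61 = -118950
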